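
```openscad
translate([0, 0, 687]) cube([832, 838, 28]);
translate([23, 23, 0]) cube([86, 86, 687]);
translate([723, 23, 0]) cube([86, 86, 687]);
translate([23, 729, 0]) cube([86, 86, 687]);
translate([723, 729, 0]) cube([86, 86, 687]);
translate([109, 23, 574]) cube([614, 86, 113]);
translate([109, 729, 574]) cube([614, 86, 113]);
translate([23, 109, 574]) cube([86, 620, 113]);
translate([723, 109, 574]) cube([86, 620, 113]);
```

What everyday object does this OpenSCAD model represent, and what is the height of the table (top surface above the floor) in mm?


A table. The table height is 715 mm.

A 832×838×28 slab sits at z = 687 on four 86 mm square posts — a table. The top surface is at 687 + 28 = 715 mm.


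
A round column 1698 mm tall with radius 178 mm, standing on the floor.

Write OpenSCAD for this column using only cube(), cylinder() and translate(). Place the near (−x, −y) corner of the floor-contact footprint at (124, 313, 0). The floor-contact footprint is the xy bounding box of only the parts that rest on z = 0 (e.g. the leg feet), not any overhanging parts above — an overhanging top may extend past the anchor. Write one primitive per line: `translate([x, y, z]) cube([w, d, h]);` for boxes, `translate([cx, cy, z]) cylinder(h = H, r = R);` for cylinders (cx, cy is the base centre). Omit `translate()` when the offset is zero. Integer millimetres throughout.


translate([302, 491, 0]) cylinder(h = 1698, r = 178);


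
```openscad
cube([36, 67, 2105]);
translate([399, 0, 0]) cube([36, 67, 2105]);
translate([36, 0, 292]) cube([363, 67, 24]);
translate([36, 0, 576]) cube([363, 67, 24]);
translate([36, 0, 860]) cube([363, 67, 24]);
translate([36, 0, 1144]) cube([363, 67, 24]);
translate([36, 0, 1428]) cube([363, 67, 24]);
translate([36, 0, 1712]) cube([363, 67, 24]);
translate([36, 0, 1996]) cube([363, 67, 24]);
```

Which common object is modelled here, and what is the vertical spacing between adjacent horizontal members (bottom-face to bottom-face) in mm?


A ladder. The rung spacing is 284 mm.

Two tall 36×67 posts with 7 short bars between them — a ladder. Adjacent rungs sit at z = 292 and z = 576, so the spacing is 576 − 292 = 284 mm.


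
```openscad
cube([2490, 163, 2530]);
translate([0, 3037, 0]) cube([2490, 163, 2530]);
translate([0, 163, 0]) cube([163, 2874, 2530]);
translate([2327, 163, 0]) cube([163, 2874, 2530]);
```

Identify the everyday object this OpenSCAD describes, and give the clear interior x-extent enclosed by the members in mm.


A house (or room) frame. The interior width is 2164 mm.

Four 2530 mm walls enclosing a rectangle with no floor or roof — a room or house frame. Outside width is 2490 mm and wall thickness is 163 mm, so the interior width is 2490 − 2 × 163 = 2164 mm.


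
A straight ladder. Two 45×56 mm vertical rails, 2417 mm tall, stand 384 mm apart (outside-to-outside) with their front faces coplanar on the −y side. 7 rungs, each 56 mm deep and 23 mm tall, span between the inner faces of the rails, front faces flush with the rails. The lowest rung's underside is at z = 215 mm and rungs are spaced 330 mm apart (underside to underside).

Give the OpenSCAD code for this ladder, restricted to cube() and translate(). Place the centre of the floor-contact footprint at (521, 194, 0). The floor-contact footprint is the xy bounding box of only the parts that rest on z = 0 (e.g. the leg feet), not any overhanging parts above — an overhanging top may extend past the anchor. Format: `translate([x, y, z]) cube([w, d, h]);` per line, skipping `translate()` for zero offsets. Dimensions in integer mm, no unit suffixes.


translate([329, 166, 0]) cube([45, 56, 2417]);
translate([668, 166, 0]) cube([45, 56, 2417]);
translate([374, 166, 215]) cube([294, 56, 23]);
translate([374, 166, 545]) cube([294, 56, 23]);
translate([374, 166, 875]) cube([294, 56, 23]);
translate([374, 166, 1205]) cube([294, 56, 23]);
translate([374, 166, 1535]) cube([294, 56, 23]);
translate([374, 166, 1865]) cube([294, 56, 23]);
translate([374, 166, 2195]) cube([294, 56, 23]);


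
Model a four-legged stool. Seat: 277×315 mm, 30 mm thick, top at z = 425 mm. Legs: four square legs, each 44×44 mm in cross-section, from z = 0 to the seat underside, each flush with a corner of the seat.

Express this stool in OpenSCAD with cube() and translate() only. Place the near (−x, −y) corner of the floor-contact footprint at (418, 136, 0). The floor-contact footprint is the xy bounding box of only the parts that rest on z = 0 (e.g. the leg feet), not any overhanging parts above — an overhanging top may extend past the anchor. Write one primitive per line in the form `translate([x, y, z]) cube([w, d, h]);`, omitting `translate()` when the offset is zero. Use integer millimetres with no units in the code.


// leg_h = 425 - 30 = 395
translate([418, 136, 395]) cube([277, 315, 30]);
translate([418, 136, 0]) cube([44, 44, 395]);
translate([651, 136, 0]) cube([44, 44, 395]);
translate([418, 407, 0]) cube([44, 44, 395]);
translate([651, 407, 0]) cube([44, 44, 395]);


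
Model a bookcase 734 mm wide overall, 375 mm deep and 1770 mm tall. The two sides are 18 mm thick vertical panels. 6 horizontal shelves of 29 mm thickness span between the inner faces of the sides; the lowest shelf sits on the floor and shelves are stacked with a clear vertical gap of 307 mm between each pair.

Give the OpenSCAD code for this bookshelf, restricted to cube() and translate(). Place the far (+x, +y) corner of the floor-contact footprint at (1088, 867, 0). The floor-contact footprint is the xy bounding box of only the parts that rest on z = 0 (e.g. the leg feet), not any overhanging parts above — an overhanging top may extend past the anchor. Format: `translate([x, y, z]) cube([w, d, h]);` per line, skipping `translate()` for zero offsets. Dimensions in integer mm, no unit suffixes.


translate([354, 492, 0]) cube([18, 375, 1770]);
translate([1070, 492, 0]) cube([18, 375, 1770]);
translate([372, 492, 0]) cube([698, 375, 29]);
translate([372, 492, 336]) cube([698, 375, 29]);
translate([372, 492, 672]) cube([698, 375, 29]);
translate([372, 492, 1008]) cube([698, 375, 29]);
translate([372, 492, 1344]) cube([698, 375, 29]);
translate([372, 492, 1680]) cube([698, 375, 29]);


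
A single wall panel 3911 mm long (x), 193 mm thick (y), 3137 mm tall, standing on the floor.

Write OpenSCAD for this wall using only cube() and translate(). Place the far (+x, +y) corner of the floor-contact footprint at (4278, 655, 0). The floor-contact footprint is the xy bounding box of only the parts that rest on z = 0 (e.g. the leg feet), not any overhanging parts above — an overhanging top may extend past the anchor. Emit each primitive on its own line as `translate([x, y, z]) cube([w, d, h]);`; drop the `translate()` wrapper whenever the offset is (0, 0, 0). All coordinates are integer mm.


translate([367, 462, 0]) cube([3911, 193, 3137]);


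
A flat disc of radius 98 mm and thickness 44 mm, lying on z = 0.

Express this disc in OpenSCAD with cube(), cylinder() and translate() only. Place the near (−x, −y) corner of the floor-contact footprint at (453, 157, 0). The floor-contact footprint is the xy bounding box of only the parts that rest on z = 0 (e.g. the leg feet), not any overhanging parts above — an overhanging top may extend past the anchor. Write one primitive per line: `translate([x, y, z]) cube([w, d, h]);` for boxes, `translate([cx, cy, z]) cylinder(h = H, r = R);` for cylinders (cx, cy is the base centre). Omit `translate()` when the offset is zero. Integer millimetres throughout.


translate([551, 255, 0]) cylinder(h = 44, r = 98);


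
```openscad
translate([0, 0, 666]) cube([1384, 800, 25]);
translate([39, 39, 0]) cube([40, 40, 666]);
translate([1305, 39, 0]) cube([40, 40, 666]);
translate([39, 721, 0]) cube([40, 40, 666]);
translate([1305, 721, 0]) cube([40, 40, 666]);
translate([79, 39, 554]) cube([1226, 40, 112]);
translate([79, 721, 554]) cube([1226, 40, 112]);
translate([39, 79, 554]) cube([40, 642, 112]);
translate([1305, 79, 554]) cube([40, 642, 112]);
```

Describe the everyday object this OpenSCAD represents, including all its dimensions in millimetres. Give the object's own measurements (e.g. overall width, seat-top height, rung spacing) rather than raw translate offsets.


A rectangular dining table. The top is 1384×800×25 mm with its upper surface at z = 691 mm. It stands on four 40×40 mm square legs, each inset 39 mm from the nearest pair of top edges, running from the floor to the underside of the top. Four apron rails, 40 mm thick and 112 mm tall, run between adjacent legs with their top edges flush with the underside of the top and their outer faces flush with the legs' outer faces.


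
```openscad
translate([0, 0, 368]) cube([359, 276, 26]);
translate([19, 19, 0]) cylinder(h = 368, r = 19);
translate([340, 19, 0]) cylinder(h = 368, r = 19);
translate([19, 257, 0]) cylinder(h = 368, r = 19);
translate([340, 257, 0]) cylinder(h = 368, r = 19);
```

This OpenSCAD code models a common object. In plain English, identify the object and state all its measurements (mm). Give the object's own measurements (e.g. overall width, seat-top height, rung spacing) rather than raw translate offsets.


A simple wooden stool: a rectangular seat 359 mm (x) by 276 mm (y), 26 mm thick, top face at z = 394 mm, on four round legs, each 38 mm in diameter. The legs rest on z = 0, each leg's axis is inset half a diameter from the nearest pair of seat edges (so the leg's bounding box is flush with the corner).


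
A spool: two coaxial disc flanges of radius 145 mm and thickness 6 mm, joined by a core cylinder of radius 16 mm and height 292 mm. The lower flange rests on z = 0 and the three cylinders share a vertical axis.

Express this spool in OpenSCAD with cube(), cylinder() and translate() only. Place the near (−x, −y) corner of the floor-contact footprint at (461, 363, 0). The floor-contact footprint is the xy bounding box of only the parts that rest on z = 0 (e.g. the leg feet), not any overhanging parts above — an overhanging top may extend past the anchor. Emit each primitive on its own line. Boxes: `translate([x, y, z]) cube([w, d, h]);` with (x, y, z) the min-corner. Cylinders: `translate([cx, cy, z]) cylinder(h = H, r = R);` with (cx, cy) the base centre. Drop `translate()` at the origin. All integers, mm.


translate([606, 508, 0]) cylinder(h = 6, r = 145);
translate([606, 508, 6]) cylinder(h = 292, r = 16);
translate([606, 508, 298]) cylinder(h = 6, r = 145);


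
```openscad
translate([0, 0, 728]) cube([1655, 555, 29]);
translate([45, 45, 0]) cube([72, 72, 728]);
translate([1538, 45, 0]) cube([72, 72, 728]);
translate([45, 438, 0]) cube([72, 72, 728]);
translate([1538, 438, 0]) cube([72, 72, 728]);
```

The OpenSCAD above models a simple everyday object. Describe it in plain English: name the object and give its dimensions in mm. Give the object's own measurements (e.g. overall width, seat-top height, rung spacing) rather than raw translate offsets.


A rectangular dining table. The top is 1655×555×29 mm with its upper surface at z = 757 mm. It stands on four 72×72 mm square legs, each inset 45 mm from the nearest pair of top edges, running from the floor to the underside of the top.


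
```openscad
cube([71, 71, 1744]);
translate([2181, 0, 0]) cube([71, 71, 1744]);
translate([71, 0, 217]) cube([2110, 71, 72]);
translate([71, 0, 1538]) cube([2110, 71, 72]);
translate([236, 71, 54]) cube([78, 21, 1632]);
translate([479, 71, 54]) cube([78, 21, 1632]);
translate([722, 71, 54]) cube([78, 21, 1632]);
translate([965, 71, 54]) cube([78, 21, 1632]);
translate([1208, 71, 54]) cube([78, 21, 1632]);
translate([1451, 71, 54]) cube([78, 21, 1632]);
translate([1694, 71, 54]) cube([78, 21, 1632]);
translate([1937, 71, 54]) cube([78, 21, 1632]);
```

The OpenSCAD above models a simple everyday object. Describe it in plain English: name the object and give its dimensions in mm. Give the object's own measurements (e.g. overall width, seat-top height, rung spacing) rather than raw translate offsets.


A fence section. Two 71×71 mm posts, 1744 mm tall, stand on the floor with a clear span of 2110 mm between their inner faces. Two horizontal rails of 71×72 mm section span the gap between the posts with their undersides at z = 217 mm and z = 1538 mm, flush with the posts' −y face. 8 pickets, each 78 mm wide, 21 mm thick and 1632 mm tall, are fixed to the +y face of the rails with their bottoms at z = 54 mm, spaced across the span with a 165 mm gap after the −x post and between neighbouring pickets, with 166 mm left before the +x post.


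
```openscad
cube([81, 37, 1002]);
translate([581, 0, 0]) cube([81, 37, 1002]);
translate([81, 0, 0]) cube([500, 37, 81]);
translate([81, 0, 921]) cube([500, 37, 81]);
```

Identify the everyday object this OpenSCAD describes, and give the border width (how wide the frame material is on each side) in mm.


A picture frame. The border width is 81 mm.

Four thin pieces enclosing a rectangular opening — a picture frame. The two full-height stiles are 1002 mm tall; the top rail sits at z = 921 and is 81 mm tall, so the border above the opening is 1002 − 921 = 81 mm, matching the stile x-width.


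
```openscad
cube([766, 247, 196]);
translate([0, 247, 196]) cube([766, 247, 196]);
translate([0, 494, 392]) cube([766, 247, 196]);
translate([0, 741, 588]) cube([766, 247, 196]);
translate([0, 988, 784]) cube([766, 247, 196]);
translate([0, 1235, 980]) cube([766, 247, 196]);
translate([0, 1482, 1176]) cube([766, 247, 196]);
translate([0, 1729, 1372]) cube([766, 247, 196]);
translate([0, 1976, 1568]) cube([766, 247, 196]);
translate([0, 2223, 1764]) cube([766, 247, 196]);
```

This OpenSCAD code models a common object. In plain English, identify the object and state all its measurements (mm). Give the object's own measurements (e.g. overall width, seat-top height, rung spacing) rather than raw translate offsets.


A straight staircase of 10 solid steps. Each step is 766 mm wide (x), 247 mm deep (y, the going) and 196 mm tall (the rise). The first step rests on the floor; each subsequent step sits one going further in +y and one rise higher in +z, directly behind and above the previous step with no overlap.


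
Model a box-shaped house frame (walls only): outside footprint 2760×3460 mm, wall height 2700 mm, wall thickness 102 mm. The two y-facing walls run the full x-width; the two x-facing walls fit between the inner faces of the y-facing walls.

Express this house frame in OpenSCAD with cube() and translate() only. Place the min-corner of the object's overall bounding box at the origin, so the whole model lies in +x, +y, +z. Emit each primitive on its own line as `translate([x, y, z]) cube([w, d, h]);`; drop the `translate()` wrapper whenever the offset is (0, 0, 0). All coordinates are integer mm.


cube([2760, 102, 2700]);
translate([0, 3358, 0]) cube([2760, 102, 2700]);
translate([0, 102, 0]) cube([102, 3256, 2700]);
translate([2658, 102, 0]) cube([102, 3256, 2700]);


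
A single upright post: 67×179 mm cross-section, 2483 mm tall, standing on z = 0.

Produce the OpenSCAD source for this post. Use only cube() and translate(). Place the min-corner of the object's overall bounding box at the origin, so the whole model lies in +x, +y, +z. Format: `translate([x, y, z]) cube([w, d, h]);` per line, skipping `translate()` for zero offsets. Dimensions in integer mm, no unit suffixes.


cube([67, 179, 2483]);


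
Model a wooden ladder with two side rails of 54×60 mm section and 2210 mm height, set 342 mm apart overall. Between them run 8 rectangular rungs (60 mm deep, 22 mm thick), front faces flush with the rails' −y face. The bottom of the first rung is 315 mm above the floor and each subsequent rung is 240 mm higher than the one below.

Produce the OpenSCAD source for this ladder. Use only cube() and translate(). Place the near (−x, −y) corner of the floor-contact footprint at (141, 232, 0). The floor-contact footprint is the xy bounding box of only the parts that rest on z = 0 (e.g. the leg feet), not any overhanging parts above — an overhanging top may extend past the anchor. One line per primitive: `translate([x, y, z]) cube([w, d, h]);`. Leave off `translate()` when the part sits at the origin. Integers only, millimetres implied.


translate([141, 232, 0]) cube([54, 60, 2210]);
translate([429, 232, 0]) cube([54, 60, 2210]);
translate([195, 232, 315]) cube([234, 60, 22]);
translate([195, 232, 555]) cube([234, 60, 22]);
translate([195, 232, 795]) cube([234, 60, 22]);
translate([195, 232, 1035]) cube([234, 60, 22]);
translate([195, 232, 1275]) cube([234, 60, 22]);
translate([195, 232, 1515]) cube([234, 60, 22]);
translate([195, 232, 1755]) cube([234, 60, 22]);
translate([195, 232, 1995]) cube([234, 60, 22]);


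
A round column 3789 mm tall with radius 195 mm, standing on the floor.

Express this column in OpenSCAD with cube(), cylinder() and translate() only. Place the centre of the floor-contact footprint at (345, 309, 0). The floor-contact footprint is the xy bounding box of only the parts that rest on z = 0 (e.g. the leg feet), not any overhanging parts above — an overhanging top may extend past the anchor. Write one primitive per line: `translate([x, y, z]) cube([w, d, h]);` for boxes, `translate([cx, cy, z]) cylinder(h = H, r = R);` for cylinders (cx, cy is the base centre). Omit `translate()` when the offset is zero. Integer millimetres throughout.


translate([345, 309, 0]) cylinder(h = 3789, r = 195);


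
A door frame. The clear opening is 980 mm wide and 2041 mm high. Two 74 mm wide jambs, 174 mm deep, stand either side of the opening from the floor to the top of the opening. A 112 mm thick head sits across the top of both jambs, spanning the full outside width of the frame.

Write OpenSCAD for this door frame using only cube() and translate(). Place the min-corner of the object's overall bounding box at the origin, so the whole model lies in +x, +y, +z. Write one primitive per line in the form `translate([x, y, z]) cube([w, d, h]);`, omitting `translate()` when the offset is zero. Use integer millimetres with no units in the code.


cube([74, 174, 2041]);
translate([1054, 0, 0]) cube([74, 174, 2041]);
translate([0, 0, 2041]) cube([1128, 174, 112]);


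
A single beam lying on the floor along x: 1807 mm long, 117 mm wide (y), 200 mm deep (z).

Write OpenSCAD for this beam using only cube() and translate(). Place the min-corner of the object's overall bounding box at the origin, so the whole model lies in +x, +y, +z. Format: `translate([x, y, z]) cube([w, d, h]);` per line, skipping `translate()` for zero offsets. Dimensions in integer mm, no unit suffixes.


cube([1807, 117, 200]);


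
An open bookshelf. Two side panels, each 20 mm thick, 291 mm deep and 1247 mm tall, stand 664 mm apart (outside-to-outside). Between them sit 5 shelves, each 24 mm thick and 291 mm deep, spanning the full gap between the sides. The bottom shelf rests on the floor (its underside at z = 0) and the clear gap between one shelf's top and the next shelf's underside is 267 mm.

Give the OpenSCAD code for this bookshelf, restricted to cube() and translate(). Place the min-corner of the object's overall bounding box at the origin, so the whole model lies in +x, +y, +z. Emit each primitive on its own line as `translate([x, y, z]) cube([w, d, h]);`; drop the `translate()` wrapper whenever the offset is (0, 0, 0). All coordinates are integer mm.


cube([20, 291, 1247]);
translate([644, 0, 0]) cube([20, 291, 1247]);
translate([20, 0, 0]) cube([624, 291, 24]);
translate([20, 0, 291]) cube([624, 291, 24]);
translate([20, 0, 582]) cube([624, 291, 24]);
translate([20, 0, 873]) cube([624, 291, 24]);
translate([20, 0, 1164]) cube([624, 291, 24]);


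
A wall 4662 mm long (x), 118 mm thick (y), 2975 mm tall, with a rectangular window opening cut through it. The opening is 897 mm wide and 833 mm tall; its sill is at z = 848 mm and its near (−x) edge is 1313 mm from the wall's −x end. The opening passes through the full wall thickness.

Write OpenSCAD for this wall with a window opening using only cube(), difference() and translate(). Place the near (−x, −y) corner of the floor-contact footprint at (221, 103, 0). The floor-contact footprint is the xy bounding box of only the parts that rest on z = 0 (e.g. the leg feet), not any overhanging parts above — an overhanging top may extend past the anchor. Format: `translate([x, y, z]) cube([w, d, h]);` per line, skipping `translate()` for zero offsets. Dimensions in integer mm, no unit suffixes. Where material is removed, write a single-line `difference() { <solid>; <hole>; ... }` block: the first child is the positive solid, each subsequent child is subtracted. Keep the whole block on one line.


difference() { translate([221, 103, 0]) cube([4662, 118, 2975]); translate([1534, 103, 848]) cube([897, 118, 833]); }


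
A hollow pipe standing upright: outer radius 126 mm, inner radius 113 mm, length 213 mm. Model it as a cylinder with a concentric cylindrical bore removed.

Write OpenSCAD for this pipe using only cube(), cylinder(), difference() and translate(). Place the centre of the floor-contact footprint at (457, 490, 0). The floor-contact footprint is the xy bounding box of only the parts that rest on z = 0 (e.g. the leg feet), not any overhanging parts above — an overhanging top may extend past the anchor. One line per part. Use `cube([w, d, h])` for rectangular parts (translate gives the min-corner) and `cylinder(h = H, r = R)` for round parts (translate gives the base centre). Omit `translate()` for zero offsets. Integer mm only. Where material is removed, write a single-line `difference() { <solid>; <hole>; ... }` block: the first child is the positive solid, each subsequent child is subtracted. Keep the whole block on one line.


difference() { translate([457, 490, 0]) cylinder(h = 213, r = 126); translate([457, 490, 0]) cylinder(h = 213, r = 113); }


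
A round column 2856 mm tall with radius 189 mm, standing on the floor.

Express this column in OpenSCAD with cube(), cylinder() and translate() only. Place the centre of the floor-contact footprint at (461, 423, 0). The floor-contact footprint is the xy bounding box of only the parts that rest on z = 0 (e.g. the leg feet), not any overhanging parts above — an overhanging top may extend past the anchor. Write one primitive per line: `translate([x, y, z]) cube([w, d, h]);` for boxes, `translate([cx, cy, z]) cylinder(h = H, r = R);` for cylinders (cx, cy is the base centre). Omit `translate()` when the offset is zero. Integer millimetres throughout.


translate([461, 423, 0]) cylinder(h = 2856, r = 189);


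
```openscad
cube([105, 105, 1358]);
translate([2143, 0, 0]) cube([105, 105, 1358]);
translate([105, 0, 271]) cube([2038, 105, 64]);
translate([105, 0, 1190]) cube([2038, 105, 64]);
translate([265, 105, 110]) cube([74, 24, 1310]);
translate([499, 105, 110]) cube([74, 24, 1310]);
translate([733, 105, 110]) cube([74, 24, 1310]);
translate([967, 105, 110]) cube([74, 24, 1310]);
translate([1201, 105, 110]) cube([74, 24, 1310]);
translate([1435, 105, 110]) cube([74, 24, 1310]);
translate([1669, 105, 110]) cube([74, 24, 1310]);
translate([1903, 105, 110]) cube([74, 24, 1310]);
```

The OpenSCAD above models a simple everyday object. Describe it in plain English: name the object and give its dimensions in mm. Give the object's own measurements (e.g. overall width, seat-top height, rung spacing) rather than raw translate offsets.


A fence section. Two 105×105 mm posts, 1358 mm tall, stand on the floor with a clear span of 2038 mm between their inner faces. Two horizontal rails of 105×64 mm section span the gap between the posts with their undersides at z = 271 mm and z = 1190 mm, flush with the posts' −y face. 8 pickets, each 74 mm wide, 24 mm thick and 1310 mm tall, are fixed to the +y face of the rails with their bottoms at z = 110 mm, spaced across the span with a 160 mm gap after the −x post and between neighbouring pickets, with 166 mm left before the +x post.


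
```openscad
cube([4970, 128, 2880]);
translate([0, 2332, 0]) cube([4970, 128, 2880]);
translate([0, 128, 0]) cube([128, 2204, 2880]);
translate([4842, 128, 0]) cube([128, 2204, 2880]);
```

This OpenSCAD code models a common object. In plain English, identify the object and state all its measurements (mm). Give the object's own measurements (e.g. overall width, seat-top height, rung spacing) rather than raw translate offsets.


The wall frame of a small rectangular building: four walls, each 2880 mm tall and 128 mm thick, enclosing a footprint 4970 mm (x) by 2460 mm (y) outside-to-outside, with no floor or roof. The front and back walls (the −y and +y sides) span the full width; the two side walls fit between them.


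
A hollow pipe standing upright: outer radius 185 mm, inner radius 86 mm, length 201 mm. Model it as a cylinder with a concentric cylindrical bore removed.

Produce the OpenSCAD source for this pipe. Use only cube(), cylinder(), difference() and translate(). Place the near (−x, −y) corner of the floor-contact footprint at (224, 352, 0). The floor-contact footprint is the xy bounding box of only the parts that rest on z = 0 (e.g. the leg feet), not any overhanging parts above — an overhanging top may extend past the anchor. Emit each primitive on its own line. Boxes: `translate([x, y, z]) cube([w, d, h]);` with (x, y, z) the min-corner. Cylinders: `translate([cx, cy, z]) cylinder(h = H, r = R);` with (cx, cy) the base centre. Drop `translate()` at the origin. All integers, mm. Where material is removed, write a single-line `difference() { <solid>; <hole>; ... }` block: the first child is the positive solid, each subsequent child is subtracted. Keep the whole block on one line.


difference() { translate([409, 537, 0]) cylinder(h = 201, r = 185); translate([409, 537, 0]) cylinder(h = 201, r = 86); }


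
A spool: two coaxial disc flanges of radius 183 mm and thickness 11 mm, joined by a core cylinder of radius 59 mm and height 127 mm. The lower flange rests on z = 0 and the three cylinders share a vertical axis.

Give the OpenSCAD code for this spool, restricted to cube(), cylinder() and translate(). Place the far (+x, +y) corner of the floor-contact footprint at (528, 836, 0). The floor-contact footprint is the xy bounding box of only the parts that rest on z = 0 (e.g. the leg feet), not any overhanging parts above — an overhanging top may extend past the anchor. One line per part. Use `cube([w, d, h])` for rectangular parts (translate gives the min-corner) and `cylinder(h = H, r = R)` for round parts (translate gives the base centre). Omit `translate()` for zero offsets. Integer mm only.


translate([345, 653, 0]) cylinder(h = 11, r = 183);
translate([345, 653, 11]) cylinder(h = 127, r = 59);
translate([345, 653, 138]) cylinder(h = 11, r = 183);


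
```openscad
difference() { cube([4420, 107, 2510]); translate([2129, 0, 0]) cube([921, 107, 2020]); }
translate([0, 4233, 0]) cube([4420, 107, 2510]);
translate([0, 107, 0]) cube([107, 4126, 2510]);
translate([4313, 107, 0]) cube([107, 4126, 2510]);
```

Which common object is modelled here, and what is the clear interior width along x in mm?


A single room. The interior width is 4206 mm.

Four walls enclosing a rectangle with a door in the front wall — a room. Outside width 4420 minus two 107 mm walls gives 4206 mm.


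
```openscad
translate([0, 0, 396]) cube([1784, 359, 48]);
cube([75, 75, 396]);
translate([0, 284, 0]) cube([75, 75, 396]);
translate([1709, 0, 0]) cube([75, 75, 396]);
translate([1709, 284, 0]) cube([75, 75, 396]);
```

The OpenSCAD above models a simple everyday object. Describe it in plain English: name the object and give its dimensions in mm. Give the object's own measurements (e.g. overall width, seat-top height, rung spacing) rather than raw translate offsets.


A long wooden bench with a 1784 mm (x) × 359 mm (y) seat, 48 mm thick, its top surface 444 mm above the floor. Four 75 mm square legs at the seat corners, flush with the edges, run from z = 0 to the seat underside.


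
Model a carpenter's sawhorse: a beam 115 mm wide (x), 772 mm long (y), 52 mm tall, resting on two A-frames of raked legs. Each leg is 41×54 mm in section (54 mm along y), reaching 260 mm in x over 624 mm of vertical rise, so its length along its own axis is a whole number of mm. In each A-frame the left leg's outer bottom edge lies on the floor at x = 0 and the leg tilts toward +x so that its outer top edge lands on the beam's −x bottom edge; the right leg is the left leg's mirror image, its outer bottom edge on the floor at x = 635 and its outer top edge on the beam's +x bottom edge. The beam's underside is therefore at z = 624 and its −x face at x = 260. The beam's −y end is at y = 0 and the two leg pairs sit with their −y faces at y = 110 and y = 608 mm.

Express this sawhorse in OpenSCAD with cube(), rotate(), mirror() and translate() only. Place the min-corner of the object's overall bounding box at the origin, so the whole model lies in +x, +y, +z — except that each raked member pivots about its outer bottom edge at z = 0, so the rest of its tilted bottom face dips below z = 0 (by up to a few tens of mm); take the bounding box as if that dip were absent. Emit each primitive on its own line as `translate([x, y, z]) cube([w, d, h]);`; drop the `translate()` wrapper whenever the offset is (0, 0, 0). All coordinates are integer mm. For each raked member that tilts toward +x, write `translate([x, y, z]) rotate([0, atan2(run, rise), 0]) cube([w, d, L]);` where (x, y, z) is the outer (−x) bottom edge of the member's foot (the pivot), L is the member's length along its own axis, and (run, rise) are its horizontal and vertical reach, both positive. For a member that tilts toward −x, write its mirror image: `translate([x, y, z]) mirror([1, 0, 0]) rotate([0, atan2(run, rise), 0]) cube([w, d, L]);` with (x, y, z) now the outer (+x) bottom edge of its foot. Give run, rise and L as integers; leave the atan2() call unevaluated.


// leg length = √(260² + 624²) = 676
// right-leg outer foot x = 2·260 + 115 = 635
// beam min-corner = (260, 0, 624)
translate([260, 0, 624]) cube([115, 772, 52]);
translate([0, 110, 0]) rotate([0, atan2(260, 624), 0]) cube([41, 54, 676]);
translate([635, 110, 0]) mirror([1, 0, 0]) rotate([0, atan2(260, 624), 0]) cube([41, 54, 676]);
translate([0, 608, 0]) rotate([0, atan2(260, 624), 0]) cube([41, 54, 676]);
translate([635, 608, 0]) mirror([1, 0, 0]) rotate([0, atan2(260, 624), 0]) cube([41, 54, 676]);


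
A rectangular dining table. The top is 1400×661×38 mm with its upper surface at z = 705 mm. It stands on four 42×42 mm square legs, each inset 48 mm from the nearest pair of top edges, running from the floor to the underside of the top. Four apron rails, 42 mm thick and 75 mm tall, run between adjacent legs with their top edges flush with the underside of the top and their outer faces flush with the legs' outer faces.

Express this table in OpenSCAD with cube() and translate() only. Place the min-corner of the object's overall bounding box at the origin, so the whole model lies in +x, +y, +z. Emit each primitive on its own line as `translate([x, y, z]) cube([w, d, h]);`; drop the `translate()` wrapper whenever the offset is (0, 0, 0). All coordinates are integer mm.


// leg_h = 705 - 38 = 667
// apron z = 667 - 75 = 592
translate([0, 0, 667]) cube([1400, 661, 38]);
translate([48, 48, 0]) cube([42, 42, 667]);
translate([1310, 48, 0]) cube([42, 42, 667]);
translate([48, 571, 0]) cube([42, 42, 667]);
translate([1310, 571, 0]) cube([42, 42, 667]);
translate([90, 48, 592]) cube([1220, 42, 75]);
translate([90, 571, 592]) cube([1220, 42, 75]);
translate([48, 90, 592]) cube([42, 481, 75]);
translate([1310, 90, 592]) cube([42, 481, 75]);


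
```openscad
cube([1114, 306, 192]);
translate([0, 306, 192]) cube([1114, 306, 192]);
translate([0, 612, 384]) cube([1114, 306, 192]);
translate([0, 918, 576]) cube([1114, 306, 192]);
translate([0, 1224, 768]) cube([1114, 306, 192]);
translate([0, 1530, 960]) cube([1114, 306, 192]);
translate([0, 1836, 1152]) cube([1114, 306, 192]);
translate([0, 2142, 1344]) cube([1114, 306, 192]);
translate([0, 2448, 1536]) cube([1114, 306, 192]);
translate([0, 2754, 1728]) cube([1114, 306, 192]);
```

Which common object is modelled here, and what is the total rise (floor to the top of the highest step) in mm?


A staircase. The total rise is 1920 mm.

10 identical blocks, each offset up and back from the previous — a staircase. Each step is 192 mm tall and there are 10 of them, so the total rise is 10 × 192 = 1920 mm.


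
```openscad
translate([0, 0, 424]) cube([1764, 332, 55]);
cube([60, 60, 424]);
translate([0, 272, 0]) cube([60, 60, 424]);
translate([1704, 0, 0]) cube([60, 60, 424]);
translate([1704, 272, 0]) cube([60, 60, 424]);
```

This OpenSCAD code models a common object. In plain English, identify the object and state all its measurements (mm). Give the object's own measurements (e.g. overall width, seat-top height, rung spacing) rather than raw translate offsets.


A bench: a 1764×332 mm seat slab, 55 mm thick, top at z = 479 mm, on four 60×60 mm square legs flush with the seat corners and standing on z = 0.


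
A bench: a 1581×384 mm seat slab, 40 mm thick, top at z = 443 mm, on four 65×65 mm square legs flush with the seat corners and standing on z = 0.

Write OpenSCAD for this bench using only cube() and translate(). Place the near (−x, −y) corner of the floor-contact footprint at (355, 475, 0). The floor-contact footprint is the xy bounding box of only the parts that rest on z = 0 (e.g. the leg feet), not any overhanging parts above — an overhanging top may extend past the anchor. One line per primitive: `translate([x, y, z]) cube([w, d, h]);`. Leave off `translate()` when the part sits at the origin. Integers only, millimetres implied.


// leg_h = 443 − 40 = 403
translate([355, 475, 403]) cube([1581, 384, 40]);
translate([355, 475, 0]) cube([65, 65, 403]);
translate([355, 794, 0]) cube([65, 65, 403]);
translate([1871, 475, 0]) cube([65, 65, 403]);
translate([1871, 794, 0]) cube([65, 65, 403]);


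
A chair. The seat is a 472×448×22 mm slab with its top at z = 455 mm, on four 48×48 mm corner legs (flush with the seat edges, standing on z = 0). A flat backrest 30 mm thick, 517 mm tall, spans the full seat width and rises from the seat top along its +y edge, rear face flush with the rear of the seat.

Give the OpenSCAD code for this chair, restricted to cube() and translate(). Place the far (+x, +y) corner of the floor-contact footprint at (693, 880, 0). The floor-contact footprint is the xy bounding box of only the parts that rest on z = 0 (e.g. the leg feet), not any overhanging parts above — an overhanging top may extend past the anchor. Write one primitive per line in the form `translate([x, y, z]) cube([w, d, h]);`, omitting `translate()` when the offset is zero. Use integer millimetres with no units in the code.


translate([221, 432, 433]) cube([472, 448, 22]);
translate([221, 432, 0]) cube([48, 48, 433]);
translate([645, 432, 0]) cube([48, 48, 433]);
translate([221, 832, 0]) cube([48, 48, 433]);
translate([645, 832, 0]) cube([48, 48, 433]);
translate([221, 850, 455]) cube([472, 30, 517]);


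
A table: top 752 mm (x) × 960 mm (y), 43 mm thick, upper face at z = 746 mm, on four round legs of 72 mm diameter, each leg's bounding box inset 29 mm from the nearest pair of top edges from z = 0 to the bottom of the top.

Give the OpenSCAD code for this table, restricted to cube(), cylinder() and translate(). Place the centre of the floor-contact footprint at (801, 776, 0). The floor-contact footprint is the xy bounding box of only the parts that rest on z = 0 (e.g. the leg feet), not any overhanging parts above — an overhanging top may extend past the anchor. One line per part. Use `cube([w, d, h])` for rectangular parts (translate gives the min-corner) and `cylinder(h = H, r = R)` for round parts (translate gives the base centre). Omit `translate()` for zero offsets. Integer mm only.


translate([425, 296, 703]) cube([752, 960, 43]);
translate([490, 361, 0]) cylinder(h = 703, r = 36);
translate([1112, 361, 0]) cylinder(h = 703, r = 36);
translate([490, 1191, 0]) cylinder(h = 703, r = 36);
translate([1112, 1191, 0]) cylinder(h = 703, r = 36);


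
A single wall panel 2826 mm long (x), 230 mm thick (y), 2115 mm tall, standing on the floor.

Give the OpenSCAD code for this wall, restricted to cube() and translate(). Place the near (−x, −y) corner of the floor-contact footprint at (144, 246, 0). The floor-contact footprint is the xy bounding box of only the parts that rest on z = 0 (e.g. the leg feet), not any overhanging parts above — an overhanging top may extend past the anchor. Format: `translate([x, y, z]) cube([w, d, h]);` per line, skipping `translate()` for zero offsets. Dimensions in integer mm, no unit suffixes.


translate([144, 246, 0]) cube([2826, 230, 2115]);


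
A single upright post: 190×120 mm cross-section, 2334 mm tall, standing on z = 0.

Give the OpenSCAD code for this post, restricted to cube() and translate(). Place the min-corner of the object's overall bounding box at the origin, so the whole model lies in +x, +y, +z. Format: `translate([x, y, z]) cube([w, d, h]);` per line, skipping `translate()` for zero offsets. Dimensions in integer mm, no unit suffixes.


cube([190, 120, 2334]);


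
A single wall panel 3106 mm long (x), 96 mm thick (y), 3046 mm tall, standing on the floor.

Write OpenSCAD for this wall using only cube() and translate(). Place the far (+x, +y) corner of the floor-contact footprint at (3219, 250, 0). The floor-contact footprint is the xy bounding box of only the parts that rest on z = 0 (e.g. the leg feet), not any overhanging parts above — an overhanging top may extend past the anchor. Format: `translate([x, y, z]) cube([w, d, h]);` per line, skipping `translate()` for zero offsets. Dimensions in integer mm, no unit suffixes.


translate([113, 154, 0]) cube([3106, 96, 3046]);


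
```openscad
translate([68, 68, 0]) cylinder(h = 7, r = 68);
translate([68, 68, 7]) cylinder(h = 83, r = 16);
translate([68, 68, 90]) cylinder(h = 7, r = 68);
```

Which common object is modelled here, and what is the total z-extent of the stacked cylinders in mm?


A spool. The overall height is 97 mm.

Three coaxial cylinders, large–small–large — a spool. Two 7 mm flanges and a 83 mm core give 7 + 83 + 7 = 97 mm.


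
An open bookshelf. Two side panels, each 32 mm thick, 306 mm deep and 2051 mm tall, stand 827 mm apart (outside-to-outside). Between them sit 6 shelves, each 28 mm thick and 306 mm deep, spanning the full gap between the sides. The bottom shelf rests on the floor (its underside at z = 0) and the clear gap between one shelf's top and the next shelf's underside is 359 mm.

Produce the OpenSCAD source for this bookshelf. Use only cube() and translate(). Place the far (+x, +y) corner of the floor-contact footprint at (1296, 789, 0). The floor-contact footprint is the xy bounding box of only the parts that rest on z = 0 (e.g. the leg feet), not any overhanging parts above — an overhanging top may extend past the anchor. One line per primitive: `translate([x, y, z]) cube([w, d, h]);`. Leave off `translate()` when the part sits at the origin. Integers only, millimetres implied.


translate([469, 483, 0]) cube([32, 306, 2051]);
translate([1264, 483, 0]) cube([32, 306, 2051]);
translate([501, 483, 0]) cube([763, 306, 28]);
translate([501, 483, 387]) cube([763, 306, 28]);
translate([501, 483, 774]) cube([763, 306, 28]);
translate([501, 483, 1161]) cube([763, 306, 28]);
translate([501, 483, 1548]) cube([763, 306, 28]);
translate([501, 483, 1935]) cube([763, 306, 28]);


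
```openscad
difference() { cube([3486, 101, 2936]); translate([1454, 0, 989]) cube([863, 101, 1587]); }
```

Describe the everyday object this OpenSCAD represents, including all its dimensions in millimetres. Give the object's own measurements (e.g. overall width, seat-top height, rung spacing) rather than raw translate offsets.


A wall 3486 mm long (x), 101 mm thick (y), 2936 mm tall, with a rectangular window opening cut through it. The opening is 863 mm wide and 1587 mm tall; its sill is at z = 989 mm and its near (−x) edge is 1454 mm from the wall's −x end. The opening passes through the full wall thickness.
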